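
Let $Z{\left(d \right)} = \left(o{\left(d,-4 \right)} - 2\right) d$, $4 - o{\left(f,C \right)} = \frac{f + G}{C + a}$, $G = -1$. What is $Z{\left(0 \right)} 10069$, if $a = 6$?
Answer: $0$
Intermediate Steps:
$o{\left(f,C \right)} = 4 - \frac{-1 + f}{6 + C}$ ($o{\left(f,C \right)} = 4 - \frac{f - 1}{C + 6} = 4 - \frac{-1 + f}{6 + C}$)
$Z{\left(d \right)} = d \left(\frac{5}{2} - \frac{d}{2}\right)$ ($Z{\left(d \right)} = \left(\frac{25 - d + 4 \left(-4\right)}{6 - 4} - 2\right) d = \left(\frac{25 - d - 16}{2} - 2\right) d = \left(\frac{9 - d}{2} - 2\right) d = \left(\left(\frac{9}{2} - \frac{d}{2}\right) - 2\right) d = \left(\frac{5}{2} - \frac{d}{2}\right) d = d \left(\frac{5}{2} - \frac{d}{2}\right)$)
$Z{\left(0 \right)} 10069 = \frac{1}{2} \cdot 0 \left(5 - 0\right) 10069 = \frac{1}{2} \cdot 0 \left(5 + 0\right) 10069 = \frac{1}{2} \cdot 0 \cdot 5 \cdot 10069 = 0 \cdot 10069 = 0$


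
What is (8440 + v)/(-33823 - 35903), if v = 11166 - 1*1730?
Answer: -8938/34863 ≈ -0.25637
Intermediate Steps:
v = 9436 (v = 11166 - 1730 = 9436)
(8440 + v)/(-33823 - 35903) = (8440 + 9436)/(-33823 - 35903) = 17876/(-69726) = 17876*(-1/69726) = -8938/34863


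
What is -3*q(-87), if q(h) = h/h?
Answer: -3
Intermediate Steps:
q(h) = 1
-3*q(-87) = -3*1 = -3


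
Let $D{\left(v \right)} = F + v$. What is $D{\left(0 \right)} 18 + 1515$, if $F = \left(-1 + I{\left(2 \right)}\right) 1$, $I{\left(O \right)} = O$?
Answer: $1533$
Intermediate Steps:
$F = 1$ ($F = \left(-1 + 2\right) 1 = 1 \cdot 1 = 1$)
$D{\left(v \right)} = 1 + v$
$D{\left(0 \right)} 18 + 1515 = \left(1 + 0\right) 18 + 1515 = 1 \cdot 18 + 1515 = 18 + 1515 = 1533$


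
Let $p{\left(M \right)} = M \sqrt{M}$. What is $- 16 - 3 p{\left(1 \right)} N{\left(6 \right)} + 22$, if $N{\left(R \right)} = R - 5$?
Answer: $70$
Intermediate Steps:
$N{\left(R \right)} = -5 + R$
$p{\left(M \right)} = M^{\frac{3}{2}}$
$- 16 - 3 p{\left(1 \right)} N{\left(6 \right)} + 22 = - 16 - 3 \cdot 1^{\frac{3}{2}} \left(-5 + 6\right) + 22 = - 16 \left(-3\right) 1 \cdot 1 + 22 = - 16 \left(\left(-3\right) 1\right) + 22 = \left(-16\right) \left(-3\right) + 22 = 48 + 22 = 70$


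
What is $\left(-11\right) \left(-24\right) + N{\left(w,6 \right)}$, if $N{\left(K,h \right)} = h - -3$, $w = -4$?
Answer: $273$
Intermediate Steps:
$N{\left(K,h \right)} = 3 + h$ ($N{\left(K,h \right)} = h + 3 = 3 + h$)
$\left(-11\right) \left(-24\right) + N{\left(w,6 \right)} = \left(-11\right) \left(-24\right) + \left(3 + 6\right) = 264 + 9 = 273$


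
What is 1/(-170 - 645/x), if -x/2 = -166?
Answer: -332/57085 ≈ -0.0058159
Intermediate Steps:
x = 332 (x = -2*(-166) = 332)
1/(-170 - 645/x) = 1/(-170 - 645/332) = 1/(-57085/332) = -332/57085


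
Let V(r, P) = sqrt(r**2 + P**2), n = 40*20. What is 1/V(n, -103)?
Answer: sqrt(650609)/650609 ≈ 0.0012398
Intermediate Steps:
n = 800
V(r, P) = sqrt(P**2 + r**2)
1/V(n, -103) = 1/(sqrt((-103)**2 + 800**2)) = 1/(sqrt(10609 + 640000)) = 1/(sqrt(650609)) = sqrt(650609)/650609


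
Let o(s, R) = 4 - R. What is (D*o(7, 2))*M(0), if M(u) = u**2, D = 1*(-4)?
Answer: 0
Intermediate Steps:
D = -4
(D*o(7, 2))*M(0) = -4*(4 - 1*2)*0**2 = -4*(4 - 2)*0 = -4*2*0 = -8*0 = 0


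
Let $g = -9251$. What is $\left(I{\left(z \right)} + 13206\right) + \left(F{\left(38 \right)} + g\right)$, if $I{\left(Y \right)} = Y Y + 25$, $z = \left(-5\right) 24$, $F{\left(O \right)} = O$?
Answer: $18418$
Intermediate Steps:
$z = -120$
$I{\left(Y \right)} = 25 + Y^{2}$ ($I{\left(Y \right)} = Y^{2} + 25 = 25 + Y^{2}$)
$\left(I{\left(z \right)} + 13206\right) + \left(F{\left(38 \right)} + g\right) = \left(\left(25 + \left(-120\right)^{2}\right) + 13206\right) + \left(38 - 9251\right) = \left(\left(25 + 14400\right) + 13206\right) - 9213 = \left(14425 + 13206\right) - 9213 = 27631 - 9213 = 18418$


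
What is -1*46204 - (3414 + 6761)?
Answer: -56379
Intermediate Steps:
-1*46204 - (3414 + 6761) = -46204 - 1*10175 = -46204 - 10175 = -56379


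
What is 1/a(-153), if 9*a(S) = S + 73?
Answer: -9/80 ≈ -0.11250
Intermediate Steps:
a(S) = 73/9 + S/9 (a(S) = (S + 73)/9 = (73 + S)/9 = 73/9 + S/9)
1/a(-153) = 1/(73/9 + (⅑)*(-153)) = 1/(73/9 - 17) = 1/(-80/9) = -9/80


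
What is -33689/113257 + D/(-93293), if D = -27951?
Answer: 22698530/10566085301 ≈ 0.0021482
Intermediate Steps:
-33689/113257 + D/(-93293) = -33689/113257 - 27951/(-93293) = -33689*1/113257 - 27951*(-1/93293) = -33689/113257 + 27951/93293 = 22698530/10566085301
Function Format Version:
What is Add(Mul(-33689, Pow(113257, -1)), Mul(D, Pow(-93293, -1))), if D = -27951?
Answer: Rational(22698530, 10566085301) ≈ 0.0021482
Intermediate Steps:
Add(Mul(-33689, Pow(113257, -1)), Mul(D, Pow(-93293, -1))) = Add(Mul(-33689, Pow(113257, -1)), Mul(-27951, Pow(-93293, -1))) = Add(Mul(-33689, Rational(1, 113257)), Mul(-27951, Rational(-1, 93293))) = Add(Rational(-33689, 113257), Rational(27951, 93293)) = Rational(22698530, 10566085301)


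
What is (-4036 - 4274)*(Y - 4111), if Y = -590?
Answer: 39065310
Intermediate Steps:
(-4036 - 4274)*(Y - 4111) = (-4036 - 4274)*(-590 - 4111) = -8310*(-4701) = 39065310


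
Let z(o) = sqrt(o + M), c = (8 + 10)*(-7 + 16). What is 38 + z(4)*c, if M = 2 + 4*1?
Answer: 38 + 162*sqrt(10) ≈ 550.29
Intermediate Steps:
M = 6 (M = 2 + 4 = 6)
c = 162 (c = 18*9 = 162)
z(o) = sqrt(6 + o) (z(o) = sqrt(o + 6) = sqrt(6 + o))
38 + z(4)*c = 38 + sqrt(6 + 4)*162 = 38 + sqrt(10)*162 = 38 + 162*sqrt(10)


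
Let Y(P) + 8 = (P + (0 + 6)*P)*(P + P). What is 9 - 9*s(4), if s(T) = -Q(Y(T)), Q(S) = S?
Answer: 1953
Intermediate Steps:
Y(P) = -8 + 14*P² (Y(P) = -8 + (P + (0 + 6)*P)*(P + P) = -8 + (P + 6*P)*(2*P) = -8 + (7*P)*(2*P) = -8 + 14*P²)
s(T) = 8 - 14*T² (s(T) = -(-8 + 14*T²) = 8 - 14*T²)
9 - 9*s(4) = 9 - 9*(8 - 14*4²) = 9 - 9*(8 - 14*16) = 9 - 9*(8 - 224) = 9 - 9*(-216) = 9 + 1944 = 1953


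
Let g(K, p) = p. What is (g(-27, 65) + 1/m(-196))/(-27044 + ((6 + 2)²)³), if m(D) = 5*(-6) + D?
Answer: 14689/53132600 ≈ 0.00027646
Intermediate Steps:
m(D) = -30 + D
(g(-27, 65) + 1/m(-196))/(-27044 + ((6 + 2)²)³) = (65 + 1/(-30 - 196))/(-27044 + ((6 + 2)²)³) = (65 + 1/(-226))/(-27044 + (8²)³) = (65 - 1/226)/(-27044 + 64³) = 14689/(226*(-27044 + 262144)) = (14689/226)/235100 = (14689/226)*(1/235100) = 14689/53132600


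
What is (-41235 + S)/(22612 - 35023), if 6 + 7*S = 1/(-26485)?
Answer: 7644921736/2300937345 ≈ 3.3225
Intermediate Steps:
S = -158911/185395 (S = -6/7 + (1/7)/(-26485) = -6/7 + (1/7)*(-1/26485) = -6/7 - 1/185395 = -158911/185395 ≈ -0.85715)
(-41235 + S)/(22612 - 35023) = (-41235 - 158911/185395)/(22612 - 35023) = -7644921736/185395/(-12411) = -7644921736/185395*(-1/12411) = 7644921736/2300937345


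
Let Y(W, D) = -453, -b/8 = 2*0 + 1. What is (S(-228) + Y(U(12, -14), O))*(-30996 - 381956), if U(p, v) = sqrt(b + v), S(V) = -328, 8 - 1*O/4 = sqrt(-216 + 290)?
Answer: 322515512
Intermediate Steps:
b = -8 (b = -8*(2*0 + 1) = -8*(0 + 1) = -8*1 = -8)
O = 32 - 4*sqrt(74) (O = 32 - 4*sqrt(-216 + 290) = 32 - 4*sqrt(74) ≈ -2.4093)
U(p, v) = sqrt(-8 + v)
(S(-228) + Y(U(12, -14), O))*(-30996 - 381956) = (-328 - 453)*(-30996 - 381956) = -781*(-412952) = 322515512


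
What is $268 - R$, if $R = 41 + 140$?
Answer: $87$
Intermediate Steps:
$R = 181$
$268 - R = 268 - 181 = 87$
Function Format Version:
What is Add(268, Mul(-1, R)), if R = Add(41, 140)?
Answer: 87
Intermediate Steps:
R = 181
Add(268, Mul(-1, R)) = Add(268, Mul(-1, 181)) = Add(268, -181) = 87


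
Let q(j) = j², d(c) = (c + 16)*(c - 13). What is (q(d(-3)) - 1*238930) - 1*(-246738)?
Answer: 51072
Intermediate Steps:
d(c) = (-13 + c)*(16 + c) (d(c) = (16 + c)*(-13 + c) = (-13 + c)*(16 + c))
(q(d(-3)) - 1*238930) - 1*(-246738) = ((-208 + (-3)² + 3*(-3))² - 1*238930) - 1*(-246738) = ((-208 + 9 - 9)² - 238930) + 246738 = ((-208)² - 238930) + 246738 = (43264 - 238930) + 246738 = -195666 + 246738 = 51072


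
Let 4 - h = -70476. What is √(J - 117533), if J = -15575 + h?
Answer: 2*I*√15657 ≈ 250.26*I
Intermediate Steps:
h = 70480 (h = 4 - 1*(-70476) = 4 + 70476 = 70480)
J = 54905 (J = -15575 + 70480 = 54905)
√(J - 117533) = √(54905 - 117533) = √(-62628) = 2*I*√15657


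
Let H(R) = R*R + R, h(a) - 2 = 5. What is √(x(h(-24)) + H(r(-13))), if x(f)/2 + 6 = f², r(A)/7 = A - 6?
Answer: √17642 ≈ 132.82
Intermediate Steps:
r(A) = -42 + 7*A (r(A) = 7*(A - 6) = 7*(-6 + A) = -42 + 7*A)
h(a) = 7 (h(a) = 2 + 5 = 7)
H(R) = R + R² (H(R) = R² + R = R + R²)
x(f) = -12 + 2*f²
√(x(h(-24)) + H(r(-13))) = √((-12 + 2*7²) + (-42 + 7*(-13))*(1 + (-42 + 7*(-13)))) = √((-12 + 2*49) + (-42 - 91)*(1 + (-42 - 91))) = √((-12 + 98) - 133*(1 - 133)) = √(86 - 133*(-132)) = √(86 + 17556) = √17642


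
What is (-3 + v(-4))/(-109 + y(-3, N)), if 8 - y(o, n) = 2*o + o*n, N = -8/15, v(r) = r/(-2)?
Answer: 5/483 ≈ 0.010352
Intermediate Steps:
v(r) = -r/2 (v(r) = r*(-½) = -r/2)
N = -8/15 (N = -8*1/15 = -8/15 ≈ -0.53333)
y(o, n) = 8 - 2*o - n*o (y(o, n) = 8 - (2*o + o*n) = 8 - (2*o + n*o) = 8 + (-2*o - n*o) = 8 - 2*o - n*o)
(-3 + v(-4))/(-109 + y(-3, N)) = (-3 - ½*(-4))/(-109 + (8 - 2*(-3) - 1*(-8/15)*(-3))) = (-3 + 2)/(-109 + (8 + 6 - 8/5)) = -1/(-109 + 62/5) = -1/(-483/5) = -1*(-5/483) = 5/483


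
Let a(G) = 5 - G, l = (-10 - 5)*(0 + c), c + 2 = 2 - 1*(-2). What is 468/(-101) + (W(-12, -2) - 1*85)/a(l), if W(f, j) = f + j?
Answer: -26379/3535 ≈ -7.4622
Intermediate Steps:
c = 2 (c = -2 + (2 - 1*(-2)) = -2 + (2 + 2) = -2 + 4 = 2)
l = -30 (l = (-10 - 5)*(0 + 2) = -15*2 = -30)
468/(-101) + (W(-12, -2) - 1*85)/a(l) = 468/(-101) + ((-12 - 2) - 1*85)/(5 - 1*(-30)) = 468*(-1/101) + (-14 - 85)/(5 + 30) = -468/101 - 99/35 = -26379/3535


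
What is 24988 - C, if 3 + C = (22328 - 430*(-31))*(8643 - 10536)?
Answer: 67525585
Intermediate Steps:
C = -67500597 (C = -3 + (22328 - 430*(-31))*(8643 - 10536) = -3 + (22328 + 13330)*(-1893) = -3 + 35658*(-1893) = -3 - 67500594 = -67500597)
24988 - C = 24988 - 1*(-67500597) = 24988 + 67500597 = 67525585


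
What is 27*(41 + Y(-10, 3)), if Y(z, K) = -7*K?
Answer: 540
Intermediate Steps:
27*(41 + Y(-10, 3)) = 27*(41 - 7*3) = 27*(41 - 21) = 27*20 = 540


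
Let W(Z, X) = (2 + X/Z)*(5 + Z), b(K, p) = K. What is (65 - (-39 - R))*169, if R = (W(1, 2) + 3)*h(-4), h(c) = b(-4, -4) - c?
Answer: 17576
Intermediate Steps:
h(c) = -4 - c
R = 0 (R = ((10 + 2 + 2*1 + 5*2/1) + 3)*(-4 - 1*(-4)) = ((10 + 2 + 2 + 5*2*1) + 3)*(-4 + 4) = ((10 + 2 + 2 + 10) + 3)*0 = (24 + 3)*0 = 27*0 = 0)
(65 - (-39 - R))*169 = (65 - (-39 - 1*0))*169 = (65 - (-39 + 0))*169 = (65 - 1*(-39))*169 = (65 + 39)*169 = 104*169 = 17576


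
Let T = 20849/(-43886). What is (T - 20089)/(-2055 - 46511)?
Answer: 125949529/304481068 ≈ 0.41365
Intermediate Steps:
T = -20849/43886 (T = 20849*(-1/43886) = -20849/43886 ≈ -0.47507)
(T - 20089)/(-2055 - 46511) = (-20849/43886 - 20089)/(-2055 - 46511) = -881646703/43886/(-48566) = -881646703/43886*(-1/48566) = 125949529/304481068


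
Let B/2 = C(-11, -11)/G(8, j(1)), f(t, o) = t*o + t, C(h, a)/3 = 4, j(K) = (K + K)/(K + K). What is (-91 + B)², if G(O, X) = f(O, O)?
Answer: 73984/9 ≈ 8220.4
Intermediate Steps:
j(K) = 1 (j(K) = (2*K)/((2*K)) = (2*K)*(1/(2*K)) = 1)
C(h, a) = 12 (C(h, a) = 3*4 = 12)
f(t, o) = t + o*t (f(t, o) = o*t + t = t + o*t)
G(O, X) = O*(1 + O)
B = ⅓ (B = 2*(12/((8*(1 + 8)))) = 2*(12/((8*9))) = 2*(12/72) = 2*(12*(1/72)) = 2*(⅙) = ⅓ ≈ 0.33333)
(-91 + B)² = (-91 + ⅓)² = (-272/3)² = 73984/9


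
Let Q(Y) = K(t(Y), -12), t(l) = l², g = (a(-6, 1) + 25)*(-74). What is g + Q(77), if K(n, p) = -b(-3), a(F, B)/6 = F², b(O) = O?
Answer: -17831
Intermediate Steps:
a(F, B) = 6*F²
g = -17834 (g = (6*(-6)² + 25)*(-74) = (6*36 + 25)*(-74) = (216 + 25)*(-74) = 241*(-74) = -17834)
K(n, p) = 3 (K(n, p) = -1*(-3) = 3)
Q(Y) = 3
g + Q(77) = -17834 + 3 = -17831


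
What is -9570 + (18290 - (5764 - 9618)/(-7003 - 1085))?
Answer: 35261753/4044 ≈ 8719.5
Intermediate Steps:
-9570 + (18290 - (5764 - 9618)/(-7003 - 1085)) = -9570 + (18290 - (-3854)/(-8088)) = -9570 + (18290 - (-3854)*(-1)/8088) = -9570 + (18290 - 1*1927/4044) = -9570 + (18290 - 1927/4044) = -9570 + 73962833/4044 = 35261753/4044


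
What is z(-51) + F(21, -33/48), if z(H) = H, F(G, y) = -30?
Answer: -81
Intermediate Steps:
z(-51) + F(21, -33/48) = -51 - 30 = -81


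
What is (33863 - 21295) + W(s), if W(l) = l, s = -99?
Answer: 12469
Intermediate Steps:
(33863 - 21295) + W(s) = (33863 - 21295) - 99 = 12568 - 99 = 12469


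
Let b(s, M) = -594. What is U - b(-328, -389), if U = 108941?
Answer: 109535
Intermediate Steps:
U - b(-328, -389) = 108941 - 1*(-594) = 108941 + 594 = 109535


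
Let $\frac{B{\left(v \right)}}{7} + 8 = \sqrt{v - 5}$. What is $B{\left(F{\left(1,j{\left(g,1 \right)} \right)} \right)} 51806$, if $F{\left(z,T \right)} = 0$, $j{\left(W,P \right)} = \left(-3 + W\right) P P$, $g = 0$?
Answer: $-2901136 + 362642 i \sqrt{5} \approx -2.9011 \cdot 10^{6} + 8.1089 \cdot 10^{5} i$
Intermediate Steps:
$j{\left(W,P \right)} = P^{2} \left(-3 + W\right)$ ($j{\left(W,P \right)} = \left(-3 + W\right) P^{2} = P^{2} \left(-3 + W\right)$)
$B{\left(v \right)} = -56 + 7 \sqrt{-5 + v}$ ($B{\left(v \right)} = -56 + 7 \sqrt{v - 5} = -56 + 7 \sqrt{-5 + v}$)
$B{\left(F{\left(1,j{\left(g,1 \right)} \right)} \right)} 51806 = \left(-56 + 7 \sqrt{-5 + 0}\right) 51806 = \left(-56 + 7 \sqrt{-5}\right) 51806 = \left(-56 + 7 i \sqrt{5}\right) 51806 = -2901136 + 362642 i \sqrt{5}$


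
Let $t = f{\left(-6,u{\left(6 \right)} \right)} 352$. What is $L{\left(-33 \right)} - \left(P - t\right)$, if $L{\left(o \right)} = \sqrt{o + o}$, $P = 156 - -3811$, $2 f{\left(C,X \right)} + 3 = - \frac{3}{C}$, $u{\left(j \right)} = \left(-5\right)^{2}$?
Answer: $-4407 + i \sqrt{66} \approx -4407.0 + 8.124 i$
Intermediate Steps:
$u{\left(j \right)} = 25$
$f{\left(C,X \right)} = - \frac{3}{2} - \frac{3}{2 C}$ ($f{\left(C,X \right)} = - \frac{3}{2} + \frac{\left(-3\right) \frac{1}{C}}{2} = - \frac{3}{2} - \frac{3}{2 C}$)
$t = -440$ ($t = \frac{3 \left(-1 - -6\right)}{2 \left(-6\right)} 352 = \frac{3}{2} \left(- \frac{1}{6}\right) \left(-1 + 6\right) 352 = \frac{3}{2} \left(- \frac{1}{6}\right) 5 \cdot 352 = \left(- \frac{5}{4}\right) 352 = -440$)
$P = 3967$ ($P = 156 + 3811 = 3967$)
$L{\left(o \right)} = \sqrt{2} \sqrt{o}$ ($L{\left(o \right)} = \sqrt{2 o} = \sqrt{2} \sqrt{o}$)
$L{\left(-33 \right)} - \left(P - t\right) = \sqrt{2} \sqrt{-33} - 4407 = \sqrt{2} i \sqrt{33} - 4407 = i \sqrt{66} - 4407 = -4407 + i \sqrt{66}$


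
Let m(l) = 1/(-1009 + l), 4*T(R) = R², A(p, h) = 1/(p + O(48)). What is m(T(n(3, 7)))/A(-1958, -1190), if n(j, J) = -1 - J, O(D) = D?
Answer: 1910/993 ≈ 1.9235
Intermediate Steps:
A(p, h) = 1/(48 + p) (A(p, h) = 1/(p + 48) = 1/(48 + p))
T(R) = R²/4
m(T(n(3, 7)))/A(-1958, -1190) = 1/((-1009 + (-1 - 1*7)²/4)*(1/(48 - 1958))) = 1/((-1009 + (-1 - 7)²/4)*(1/(-1910))) = 1/((-1009 + (¼)*(-8)²)*(-1/1910)) = -1910/(-1009 + (¼)*64) = -1910/(-1009 + 16) = -1910/(-993) = -1/993*(-1910) = 1910/993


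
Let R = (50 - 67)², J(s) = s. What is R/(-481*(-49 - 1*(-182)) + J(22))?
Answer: -289/63951 ≈ -0.0045191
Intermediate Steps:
R = 289 (R = (-17)² = 289)
R/(-481*(-49 - 1*(-182)) + J(22)) = 289/(-481*(-49 - 1*(-182)) + 22) = 289/(-481*(-49 + 182) + 22) = 289/(-481*133 + 22) = 289/(-63973 + 22) = 289/(-63951) = 289*(-1/63951) = -289/63951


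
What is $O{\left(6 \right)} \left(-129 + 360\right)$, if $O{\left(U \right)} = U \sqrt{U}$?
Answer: $1386 \sqrt{6} \approx 3395.0$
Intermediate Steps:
$O{\left(U \right)} = U^{\frac{3}{2}}$
$O{\left(6 \right)} \left(-129 + 360\right) = 6^{\frac{3}{2}} \left(-129 + 360\right) = 6 \sqrt{6} \cdot 231 = 1386 \sqrt{6}$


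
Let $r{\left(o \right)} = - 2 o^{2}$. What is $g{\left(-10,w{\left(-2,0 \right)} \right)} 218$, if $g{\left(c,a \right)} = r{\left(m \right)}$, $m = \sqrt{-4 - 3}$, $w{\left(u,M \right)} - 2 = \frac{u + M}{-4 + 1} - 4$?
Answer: $3052$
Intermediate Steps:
$w{\left(u,M \right)} = -2 - \frac{M}{3} - \frac{u}{3}$ ($w{\left(u,M \right)} = 2 + \left(\frac{u + M}{-4 + 1} - 4\right) = 2 + \left(\frac{M + u}{-3} - 4\right) = 2 + \left(\left(M + u\right) \left(- \frac{1}{3}\right) - 4\right) = 2 - \left(4 + \frac{M}{3} + \frac{u}{3}\right) = -2 - \frac{M}{3} - \frac{u}{3}$)
$m = i \sqrt{7}$ ($m = \sqrt{-7} = i \sqrt{7} \approx 2.6458 i$)
$g{\left(c,a \right)} = 14$ ($g{\left(c,a \right)} = - 2 \left(i \sqrt{7}\right)^{2} = \left(-2\right) \left(-7\right) = 14$)
$g{\left(-10,w{\left(-2,0 \right)} \right)} 218 = 14 \cdot 218 = 3052$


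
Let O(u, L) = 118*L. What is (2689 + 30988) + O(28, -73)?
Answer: 25063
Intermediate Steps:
(2689 + 30988) + O(28, -73) = (2689 + 30988) + 118*(-73) = 33677 - 8614 = 25063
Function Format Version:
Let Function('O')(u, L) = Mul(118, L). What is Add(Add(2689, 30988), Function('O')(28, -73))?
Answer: 25063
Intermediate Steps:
Add(Add(2689, 30988), Function('O')(28, -73)) = Add(Add(2689, 30988), Mul(118, -73)) = Add(33677, -8614) = 25063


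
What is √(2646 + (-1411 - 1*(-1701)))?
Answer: 2*√734 ≈ 54.185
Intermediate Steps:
√(2646 + (-1411 - 1*(-1701))) = √(2646 + (-1411 + 1701)) = √(2646 + 290) = √2936 = 2*√734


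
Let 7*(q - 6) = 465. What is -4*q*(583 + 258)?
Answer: -1705548/7 ≈ -2.4365e+5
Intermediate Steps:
q = 507/7 (q = 6 + (⅐)*465 = 6 + 465/7 = 507/7 ≈ 72.429)
-4*q*(583 + 258) = -2028*(583 + 258)/7 = -2028*841/7 = -4*426387/7 = -1705548/7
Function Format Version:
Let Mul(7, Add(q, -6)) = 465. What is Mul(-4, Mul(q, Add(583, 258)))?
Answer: Rational(-1705548, 7) ≈ -2.4365e+5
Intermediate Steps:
q = Rational(507, 7) (q = Add(6, Mul(Rational(1, 7), 465)) = Add(6, Rational(465, 7)) = Rational(507, 7) ≈ 72.429)
Mul(-4, Mul(q, Add(583, 258))) = Mul(-4, Mul(Rational(507, 7), Add(583, 258))) = Mul(-4, Mul(Rational(507, 7), 841)) = Mul(-4, Rational(426387, 7)) = Rational(-1705548, 7)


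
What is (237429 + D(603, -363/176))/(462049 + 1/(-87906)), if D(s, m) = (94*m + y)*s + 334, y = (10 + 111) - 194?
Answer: 27017865147/162467517572 ≈ 0.16630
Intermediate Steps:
y = -73 (y = 121 - 194 = -73)
D(s, m) = 334 + s*(-73 + 94*m) (D(s, m) = (94*m - 73)*s + 334 = (-73 + 94*m)*s + 334 = s*(-73 + 94*m) + 334 = 334 + s*(-73 + 94*m))
(237429 + D(603, -363/176))/(462049 + 1/(-87906)) = (237429 + (334 - 73*603 + 94*(-363/176)*603))/(462049 + 1/(-87906)) = (237429 + (334 - 44019 + 94*(-363*1/176)*603))/(462049 - 1/87906) = (237429 + (334 - 44019 + 94*(-33/16)*603))/(40616879393/87906) = (237429 + (334 - 44019 - 935253/8))*(87906/40616879393) = (237429 - 1284733/8)*(87906/40616879393) = (614699/8)*(87906/40616879393) = 27017865147/162467517572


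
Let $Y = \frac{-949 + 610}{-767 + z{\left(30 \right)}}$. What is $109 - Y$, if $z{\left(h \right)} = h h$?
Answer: $\frac{14836}{133} \approx 111.55$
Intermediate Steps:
$z{\left(h \right)} = h^{2}$
$Y = - \frac{339}{133}$ ($Y = \frac{-949 + 610}{-767 + 30^{2}} = - \frac{339}{-767 + 900} = - \frac{339}{133} \approx -2.5489$)
$109 - Y = 109 - - \frac{339}{133} = 109 + \frac{339}{133} = \frac{14836}{133}$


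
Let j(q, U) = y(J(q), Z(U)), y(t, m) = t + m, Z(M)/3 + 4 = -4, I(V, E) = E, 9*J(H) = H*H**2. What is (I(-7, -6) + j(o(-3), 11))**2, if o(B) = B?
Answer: 1089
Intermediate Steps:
J(H) = H**3/9 (J(H) = (H*H**2)/9 = H**3/9)
Z(M) = -24 (Z(M) = -12 + 3*(-4) = -12 - 12 = -24)
y(t, m) = m + t
j(q, U) = -24 + q**3/9
(I(-7, -6) + j(o(-3), 11))**2 = (-6 + (-24 + (1/9)*(-3)**3))**2 = (-6 + (-24 + (1/9)*(-27)))**2 = (-6 + (-24 - 3))**2 = (-6 - 27)**2 = (-33)**2 = 1089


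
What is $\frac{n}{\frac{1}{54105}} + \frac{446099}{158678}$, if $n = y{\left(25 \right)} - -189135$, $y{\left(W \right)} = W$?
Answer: $\frac{1623990277066499}{158678} \approx 1.0234 \cdot 10^{10}$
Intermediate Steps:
$n = 189160$ ($n = 25 - -189135 = 25 + 189135 = 189160$)
$\frac{n}{\frac{1}{54105}} + \frac{446099}{158678} = \frac{189160}{\frac{1}{54105}} + \frac{446099}{158678} = 189160 \frac{1}{\frac{1}{54105}} + 446099 \cdot \frac{1}{158678} = 189160 \cdot 54105 + \frac{446099}{158678} = 10234501800 + \frac{446099}{158678} = \frac{1623990277066499}{158678}$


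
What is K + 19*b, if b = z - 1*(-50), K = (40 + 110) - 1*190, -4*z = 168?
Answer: 112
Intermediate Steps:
z = -42 (z = -1/4*168 = -42)
K = -40 (K = 150 - 190 = -40)
b = 8 (b = -42 - 1*(-50) = -42 + 50 = 8)
K + 19*b = -40 + 19*8 = -40 + 152 = 112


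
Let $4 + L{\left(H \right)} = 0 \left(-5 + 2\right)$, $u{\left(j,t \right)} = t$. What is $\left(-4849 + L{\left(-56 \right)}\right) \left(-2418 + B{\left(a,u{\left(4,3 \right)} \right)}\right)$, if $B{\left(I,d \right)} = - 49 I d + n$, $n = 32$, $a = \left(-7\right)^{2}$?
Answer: $46535417$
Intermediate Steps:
$a = 49$
$L{\left(H \right)} = -4$ ($L{\left(H \right)} = -4 + 0 \left(-5 + 2\right) = -4 + 0 \left(-3\right) = -4 + 0 = -4$)
$B{\left(I,d \right)} = 32 - 49 I d$ ($B{\left(I,d \right)} = - 49 I d + 32 = 32 - 49 I d$)
$\left(-4849 + L{\left(-56 \right)}\right) \left(-2418 + B{\left(a,u{\left(4,3 \right)} \right)}\right) = \left(-4849 - 4\right) \left(-2418 + \left(32 - 2401 \cdot 3\right)\right) = - 4853 \left(-2418 + \left(32 - 7203\right)\right) = - 4853 \left(-2418 - 7171\right) = \left(-4853\right) \left(-9589\right) = 46535417$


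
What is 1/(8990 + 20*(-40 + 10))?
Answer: 1/8390 ≈ 0.00011919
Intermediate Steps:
1/(8990 + 20*(-40 + 10)) = 1/(8990 + 20*(-30)) = 1/(8990 - 600) = 1/8390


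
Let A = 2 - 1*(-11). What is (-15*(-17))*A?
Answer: 3315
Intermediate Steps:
A = 13 (A = 2 + 11 = 13)
(-15*(-17))*A = -15*(-17)*13 = 255*13 = 3315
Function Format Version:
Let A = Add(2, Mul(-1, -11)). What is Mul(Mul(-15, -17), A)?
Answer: 3315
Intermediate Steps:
A = 13 (A = Add(2, 11) = 13)
Mul(Mul(-15, -17), A) = Mul(Mul(-15, -17), 13) = Mul(255, 13) = 3315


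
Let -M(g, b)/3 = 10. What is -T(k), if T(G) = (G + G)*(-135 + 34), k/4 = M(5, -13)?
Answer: -24240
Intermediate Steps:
M(g, b) = -30 (M(g, b) = -3*10 = -30)
k = -120 (k = 4*(-30) = -120)
T(G) = -202*G (T(G) = (2*G)*(-101) = -202*G)
-T(k) = -(-202)*(-120) = -1*24240 = -24240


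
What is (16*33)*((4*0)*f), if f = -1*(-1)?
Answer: 0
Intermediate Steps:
f = 1
(16*33)*((4*0)*f) = (16*33)*((4*0)*1) = 528*(0*1) = 528*0 = 0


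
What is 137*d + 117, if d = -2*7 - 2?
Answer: -2075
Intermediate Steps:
d = -16 (d = -14 - 2 = -16)
137*d + 117 = 137*(-16) + 117 = -2192 + 117 = -2075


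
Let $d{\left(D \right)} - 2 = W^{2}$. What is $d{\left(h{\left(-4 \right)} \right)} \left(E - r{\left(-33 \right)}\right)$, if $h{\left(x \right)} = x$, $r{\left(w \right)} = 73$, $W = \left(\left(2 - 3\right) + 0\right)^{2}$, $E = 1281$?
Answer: $3624$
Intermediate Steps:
$W = 1$ ($W = \left(-1 + 0\right)^{2} = \left(-1\right)^{2} = 1$)
$d{\left(D \right)} = 3$ ($d{\left(D \right)} = 2 + 1^{2} = 2 + 1 = 3$)
$d{\left(h{\left(-4 \right)} \right)} \left(E - r{\left(-33 \right)}\right) = 3 \left(1281 - 73\right) = 3 \cdot 1208 = 3624$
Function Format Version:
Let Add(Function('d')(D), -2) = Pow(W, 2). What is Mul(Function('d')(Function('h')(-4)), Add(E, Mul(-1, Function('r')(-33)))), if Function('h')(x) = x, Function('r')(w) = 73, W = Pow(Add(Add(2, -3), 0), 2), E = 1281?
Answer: 3624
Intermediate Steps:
W = 1 (W = Pow(Add(-1, 0), 2) = Pow(-1, 2) = 1)
Function('d')(D) = 3 (Function('d')(D) = Add(2, Pow(1, 2)) = Add(2, 1) = 3)
Mul(Function('d')(Function('h')(-4)), Add(E, Mul(-1, Function('r')(-33)))) = Mul(3, Add(1281, Mul(-1, 73))) = Mul(3, Add(1281, -73)) = Mul(3, 1208) = 3624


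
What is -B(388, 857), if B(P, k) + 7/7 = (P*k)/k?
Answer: -387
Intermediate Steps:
B(P, k) = -1 + P (B(P, k) = -1 + (P*k)/k = -1 + P)
-B(388, 857) = -(-1 + 388) = -1*387 = -387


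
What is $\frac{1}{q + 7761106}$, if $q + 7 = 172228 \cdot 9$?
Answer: $\frac{1}{9311151} \approx 1.074 \cdot 10^{-7}$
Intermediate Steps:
$q = 1550045$ ($q = -7 + 172228 \cdot 9 = -7 + 1550052 = 1550045$)
$\frac{1}{q + 7761106} = \frac{1}{1550045 + 7761106} = \frac{1}{9311151}$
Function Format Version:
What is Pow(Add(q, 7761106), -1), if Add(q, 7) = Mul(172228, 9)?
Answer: Rational(1, 9311151) ≈ 1.0740e-7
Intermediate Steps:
q = 1550045 (q = Add(-7, Mul(172228, 9)) = Add(-7, 1550052) = 1550045)
Pow(Add(q, 7761106), -1) = Pow(Add(1550045, 7761106), -1) = Pow(9311151, -1) = Rational(1, 9311151)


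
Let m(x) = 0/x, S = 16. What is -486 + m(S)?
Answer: -486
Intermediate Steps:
m(x) = 0
-486 + m(S) = -486 + 0 = -486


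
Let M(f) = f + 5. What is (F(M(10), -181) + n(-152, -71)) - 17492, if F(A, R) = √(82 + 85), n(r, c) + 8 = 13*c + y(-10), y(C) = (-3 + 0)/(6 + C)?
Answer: -73689/4 + √167 ≈ -18409.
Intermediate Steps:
y(C) = -3/(6 + C)
n(r, c) = -29/4 + 13*c (n(r, c) = -8 + (13*c - 3/(6 - 10)) = -8 + (13*c - 3/(-4)) = -8 + (13*c - 3*(-¼)) = -8 + (13*c + ¾) = -8 + (¾ + 13*c) = -29/4 + 13*c)
M(f) = 5 + f
F(A, R) = √167
(F(M(10), -181) + n(-152, -71)) - 17492 = (√167 + (-29/4 + 13*(-71))) - 17492 = (√167 + (-29/4 - 923)) - 17492 = (√167 - 3721/4) - 17492 = (-3721/4 + √167) - 17492 = -73689/4 + √167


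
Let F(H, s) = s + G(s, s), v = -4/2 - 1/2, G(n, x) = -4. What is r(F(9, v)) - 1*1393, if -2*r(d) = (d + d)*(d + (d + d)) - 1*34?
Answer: -6011/4 ≈ -1502.8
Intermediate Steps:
v = -5/2 (v = -4*½ - 1*½ = -2 - ½ = -5/2 ≈ -2.5000)
F(H, s) = -4 + s (F(H, s) = s - 4 = -4 + s)
r(d) = 17 - 3*d² (r(d) = -((d + d)*(d + (d + d)) - 1*34)/2 = -((2*d)*(d + 2*d) - 34)/2 = -((2*d)*(3*d) - 34)/2 = -(6*d² - 34)/2 = -(-34 + 6*d²)/2 = 17 - 3*d²)
r(F(9, v)) - 1*1393 = (17 - 3*(-4 - 5/2)²) - 1*1393 = (17 - 3*(-13/2)²) - 1393 = (17 - 3*169/4) - 1393 = (17 - 507/4) - 1393 = -439/4 - 1393 = -6011/4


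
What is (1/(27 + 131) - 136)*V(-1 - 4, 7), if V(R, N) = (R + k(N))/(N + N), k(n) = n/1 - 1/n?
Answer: -279331/15484 ≈ -18.040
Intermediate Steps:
k(n) = n - 1/n (k(n) = n*1 - 1/n = n - 1/n)
V(R, N) = (N + R - 1/N)/(2*N) (V(R, N) = (R + (N - 1/N))/(N + N) = (N + R - 1/N)/((2*N)) = (N + R - 1/N)*(1/(2*N)) = (N + R - 1/N)/(2*N))
(1/(27 + 131) - 136)*V(-1 - 4, 7) = (1/(27 + 131) - 136)*((½)*(-1 + 7² + 7*(-1 - 4))/7²) = (1/158 - 136)*((½)*(1/49)*(-1 + 49 + 7*(-5))) = (1/158 - 136)*((½)*(1/49)*(-1 + 49 - 35)) = -21487*13/(316*49) = -21487/158*13/98 = -279331/15484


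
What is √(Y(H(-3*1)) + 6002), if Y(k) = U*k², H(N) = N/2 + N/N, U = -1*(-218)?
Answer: √24226/2 ≈ 77.823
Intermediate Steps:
U = 218
H(N) = 1 + N/2 (H(N) = N*(½) + 1 = N/2 + 1 = 1 + N/2)
Y(k) = 218*k²
√(Y(H(-3*1)) + 6002) = √(218*(1 + (-3*1)/2)² + 6002) = √(218*(1 + (½)*(-3))² + 6002) = √(218*(1 - 3/2)² + 6002) = √(218*(-½)² + 6002) = √(218*(¼) + 6002) = √(109/2 + 6002) = √(12113/2) = √24226/2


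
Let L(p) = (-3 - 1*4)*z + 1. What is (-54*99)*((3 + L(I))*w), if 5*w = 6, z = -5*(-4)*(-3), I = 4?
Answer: -13600224/5 ≈ -2.7200e+6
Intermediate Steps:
z = -60 (z = 20*(-3) = -60)
w = 6/5 (w = (1/5)*6 = 6/5 ≈ 1.2000)
L(p) = 421 (L(p) = (-3 - 1*4)*(-60) + 1 = (-3 - 4)*(-60) + 1 = -7*(-60) + 1 = 420 + 1 = 421)
(-54*99)*((3 + L(I))*w) = (-54*99)*((3 + 421)*(6/5)) = -2266704*6/5 = -5346*2544/5 = -13600224/5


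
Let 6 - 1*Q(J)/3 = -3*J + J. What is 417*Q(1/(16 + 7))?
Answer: 175140/23 ≈ 7614.8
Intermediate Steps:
Q(J) = 18 + 6*J (Q(J) = 18 - 3*(-3*J + J) = 18 - (-6)*J = 18 + 6*J)
417*Q(1/(16 + 7)) = 417*(18 + 6/(16 + 7)) = 417*(18 + 6/23) = 417*(420/23) = 175140/23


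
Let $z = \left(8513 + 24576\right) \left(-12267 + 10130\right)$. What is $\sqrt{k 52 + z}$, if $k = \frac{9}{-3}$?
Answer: $i \sqrt{70711349} \approx 8409.0 i$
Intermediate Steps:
$k = -3$ ($k = 9 \left(- \frac{1}{3}\right) = -3$)
$z = -70711193$ ($z = 33089 \left(-2137\right) = -70711193$)
$\sqrt{k 52 + z} = \sqrt{\left(-3\right) 52 - 70711193} = \sqrt{-156 - 70711193} = \sqrt{-70711349} = i \sqrt{70711349}$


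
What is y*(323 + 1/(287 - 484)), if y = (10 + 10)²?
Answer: 25452000/197 ≈ 1.2920e+5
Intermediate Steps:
y = 400 (y = 20² = 400)
y*(323 + 1/(287 - 484)) = 400*(323 + 1/(287 - 484)) = 400*(323 + 1/(-197)) = 400*(323 - 1/197) = 400*(63630/197) = 25452000/197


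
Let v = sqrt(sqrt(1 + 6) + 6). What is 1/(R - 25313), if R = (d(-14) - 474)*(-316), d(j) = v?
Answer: 1/(124471 - 316*sqrt(6 + sqrt(7))) ≈ 8.0944e-6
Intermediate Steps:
v = sqrt(6 + sqrt(7)) (v = sqrt(sqrt(7) + 6) = sqrt(6 + sqrt(7)) ≈ 2.9404)
d(j) = sqrt(6 + sqrt(7))
R = 149784 - 316*sqrt(6 + sqrt(7)) (R = (sqrt(6 + sqrt(7)) - 474)*(-316) = (-474 + sqrt(6 + sqrt(7)))*(-316) = 149784 - 316*sqrt(6 + sqrt(7)) ≈ 1.4885e+5)
1/(R - 25313) = 1/((149784 - 316*sqrt(6 + sqrt(7))) - 25313) = 1/(124471 - 316*sqrt(6 + sqrt(7)))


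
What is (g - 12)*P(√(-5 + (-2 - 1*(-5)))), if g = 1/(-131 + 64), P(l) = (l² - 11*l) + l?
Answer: 1610/67 + 8050*I*√2/67 ≈ 24.03 + 169.92*I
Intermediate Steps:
P(l) = l² - 10*l
g = -1/67 (g = 1/(-67) = -1/67 ≈ -0.014925)
(g - 12)*P(√(-5 + (-2 - 1*(-5)))) = (-1/67 - 12)*(√(-5 + (-2 - 1*(-5)))*(-10 + √(-5 + (-2 - 1*(-5))))) = -805*√(-5 + (-2 + 5))*(-10 + √(-5 + (-2 + 5)))/67 = -805*√(-5 + 3)*(-10 + √(-5 + 3))/67 = -805*√(-2)*(-10 + √(-2))/67 = -805*I*√2*(-10 + I*√2)/67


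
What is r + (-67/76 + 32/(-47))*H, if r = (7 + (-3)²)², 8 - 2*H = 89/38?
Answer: 68296917/271472 ≈ 251.58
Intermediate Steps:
H = 215/76 (H = 4 - 89/(2*38) = 4 - ½*89/38 = 4 - 89/76 = 215/76 ≈ 2.8289)
r = 256 (r = (7 + 9)² = 16² = 256)
r + (-67/76 + 32/(-47))*H = 256 + (-67/76 + 32/(-47))*(215/76) = 256 + (-67*1/76 + 32*(-1/47))*(215/76) = 256 + (-67/76 - 32/47)*(215/76) = 256 - 5581/3572*215/76 = 256 - 1199915/271472 = 68296917/271472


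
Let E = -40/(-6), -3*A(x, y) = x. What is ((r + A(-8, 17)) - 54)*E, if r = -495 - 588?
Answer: -68060/9 ≈ -7562.2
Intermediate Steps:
r = -1083
A(x, y) = -x/3
E = 20/3 (E = -40*(-1)/6 = -5*(-4/3) = 20/3 ≈ 6.6667)
((r + A(-8, 17)) - 54)*E = ((-1083 - ⅓*(-8)) - 54)*(20/3) = ((-1083 + 8/3) - 54)*(20/3) = (-3241/3 - 54)*(20/3) = -3403/3*20/3 = -68060/9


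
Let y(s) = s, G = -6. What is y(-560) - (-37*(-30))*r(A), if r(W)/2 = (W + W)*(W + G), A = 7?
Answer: -31640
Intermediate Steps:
r(W) = 4*W*(-6 + W) (r(W) = 2*((W + W)*(W - 6)) = 2*((2*W)*(-6 + W)) = 2*(2*W*(-6 + W)) = 4*W*(-6 + W))
y(-560) - (-37*(-30))*r(A) = -560 - (-37*(-30))*4*7*(-6 + 7) = -560 - 1110*4*7*1 = -560 - 1110*28 = -560 - 1*31080 = -560 - 31080 = -31640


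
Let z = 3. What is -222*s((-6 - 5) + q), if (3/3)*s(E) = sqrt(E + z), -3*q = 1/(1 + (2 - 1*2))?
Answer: -370*I*sqrt(3) ≈ -640.86*I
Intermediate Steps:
q = -1/3 (q = -1/(3*(1 + (2 - 1*2))) = -1/(3*(1 + (2 - 2))) = -1/(3*(1 + 0)) = -1/3/1 = -1/3*1 = -1/3 ≈ -0.33333)
s(E) = sqrt(3 + E) (s(E) = sqrt(E + 3) = sqrt(3 + E))
-222*s((-6 - 5) + q) = -222*sqrt(3 + ((-6 - 5) - 1/3)) = -222*sqrt(3 + (-11 - 1/3)) = -222*sqrt(3 - 34/3) = -370*I*sqrt(3)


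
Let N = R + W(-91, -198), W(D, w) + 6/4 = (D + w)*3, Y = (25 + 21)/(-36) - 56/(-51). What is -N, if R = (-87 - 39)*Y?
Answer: 28759/34 ≈ 845.85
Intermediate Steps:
Y = -55/306 (Y = 46*(-1/36) - 56*(-1/51) = -23/18 + 56/51 = -55/306 ≈ -0.17974)
W(D, w) = -3/2 + 3*D + 3*w (W(D, w) = -3/2 + (D + w)*3 = -3/2 + (3*D + 3*w) = -3/2 + 3*D + 3*w)
R = 385/17 (R = (-87 - 39)*(-55/306) = -126*(-55/306) = 385/17 ≈ 22.647)
N = -28759/34 (N = 385/17 + (-3/2 + 3*(-91) + 3*(-198)) = 385/17 + (-3/2 - 273 - 594) = 385/17 - 1737/2 = -28759/34 ≈ -845.85)
-N = -1*(-28759/34) = 28759/34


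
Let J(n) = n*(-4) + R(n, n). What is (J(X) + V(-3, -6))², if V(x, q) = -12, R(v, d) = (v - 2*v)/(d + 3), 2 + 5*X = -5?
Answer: 48841/1600 ≈ 30.526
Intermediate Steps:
X = -7/5 (X = -⅖ + (⅕)*(-5) = -⅖ - 1 = -7/5 ≈ -1.4000)
R(v, d) = -v/(3 + d) (R(v, d) = (-v)/(3 + d) = -v/(3 + d))
J(n) = -4*n - n/(3 + n) (J(n) = n*(-4) - n/(3 + n) = -4*n - n/(3 + n))
(J(X) + V(-3, -6))² = (-7*(-13 - 4*(-7/5))/(5*(3 - 7/5)) - 12)² = (-7*(-13 + 28/5)/(5*8/5) - 12)² = (-7/5*5/8*(-37/5) - 12)² = (259/40 - 12)² = (-221/40)² = 48841/1600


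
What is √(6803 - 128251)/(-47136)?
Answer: -I*√30362/23568 ≈ -0.0073934*I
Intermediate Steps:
√(6803 - 128251)/(-47136) = √(-121448)*(-1/47136) = (2*I*√30362)*(-1/47136) = -I*√30362/23568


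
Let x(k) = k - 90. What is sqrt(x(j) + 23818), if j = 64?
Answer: 4*sqrt(1487) ≈ 154.25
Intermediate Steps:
x(k) = -90 + k
sqrt(x(j) + 23818) = sqrt((-90 + 64) + 23818) = sqrt(-26 + 23818) = sqrt(23792) = 4*sqrt(1487)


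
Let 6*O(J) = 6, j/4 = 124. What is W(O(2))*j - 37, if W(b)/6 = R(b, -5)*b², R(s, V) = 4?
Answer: 11867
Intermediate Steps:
j = 496 (j = 4*124 = 496)
O(J) = 1 (O(J) = (⅙)*6 = 1)
W(b) = 24*b² (W(b) = 6*(4*b²) = 24*b²)
W(O(2))*j - 37 = (24*1²)*496 - 37 = (24*1)*496 - 37 = 24*496 - 37 = 11904 - 37 = 11867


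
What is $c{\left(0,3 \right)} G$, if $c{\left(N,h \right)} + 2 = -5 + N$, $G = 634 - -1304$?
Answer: $-13566$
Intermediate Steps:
$G = 1938$ ($G = 634 + 1304 = 1938$)
$c{\left(N,h \right)} = -7 + N$ ($c{\left(N,h \right)} = -2 + \left(-5 + N\right) = -7 + N$)
$c{\left(0,3 \right)} G = \left(-7 + 0\right) 1938 = \left(-7\right) 1938 = -13566$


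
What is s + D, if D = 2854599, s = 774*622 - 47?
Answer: 3335980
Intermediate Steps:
s = 481381 (s = 481428 - 47 = 481381)
s + D = 481381 + 2854599 = 3335980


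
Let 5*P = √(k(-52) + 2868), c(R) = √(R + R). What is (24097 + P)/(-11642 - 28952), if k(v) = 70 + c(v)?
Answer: -24097/40594 - √(2938 + 2*I*√26)/202970 ≈ -0.59388 - 4.6348e-7*I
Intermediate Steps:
c(R) = √2*√R (c(R) = √(2*R) = √2*√R)
k(v) = 70 + √2*√v
P = √(2938 + 2*I*√26)/5 (P = √((70 + √2*√(-52)) + 2868)/5 = √((70 + √2*(2*I*√13)) + 2868)/5 = √((70 + 2*I*√26) + 2868)/5 = √(2938 + 2*I*√26)/5 ≈ 10.841 + 0.018814*I)
(24097 + P)/(-11642 - 28952) = (24097 + √(2938 + 2*I*√26)/5)/(-11642 - 28952) = (24097 + √(2938 + 2*I*√26)/5)/(-40594) = (24097 + √(2938 + 2*I*√26)/5)*(-1/40594) = -24097/40594 - √(2938 + 2*I*√26)/202970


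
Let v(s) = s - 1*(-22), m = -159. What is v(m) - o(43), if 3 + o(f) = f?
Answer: -177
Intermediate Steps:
o(f) = -3 + f
v(s) = 22 + s (v(s) = s + 22 = 22 + s)
v(m) - o(43) = (22 - 159) - (-3 + 43) = -137 - 1*40 = -137 - 40 = -177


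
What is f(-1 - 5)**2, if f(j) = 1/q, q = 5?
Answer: 1/25 ≈ 0.040000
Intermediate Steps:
f(j) = 1/5
f(-1 - 5)**2 = (1/5)**2 = 1/25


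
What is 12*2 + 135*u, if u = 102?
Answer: 13794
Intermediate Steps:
12*2 + 135*u = 12*2 + 135*102 = 24 + 13770 = 13794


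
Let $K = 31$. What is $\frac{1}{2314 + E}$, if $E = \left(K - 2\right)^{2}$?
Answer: $\frac{1}{3155} \approx 0.00031696$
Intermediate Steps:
$E = 841$ ($E = \left(31 - 2\right)^{2} = 29^{2} = 841$)
$\frac{1}{2314 + E} = \frac{1}{2314 + 841} = \frac{1}{3155}$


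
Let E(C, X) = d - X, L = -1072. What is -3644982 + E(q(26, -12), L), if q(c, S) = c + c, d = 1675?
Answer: -3642235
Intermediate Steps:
q(c, S) = 2*c
E(C, X) = 1675 - X
-3644982 + E(q(26, -12), L) = -3644982 + (1675 - 1*(-1072)) = -3644982 + (1675 + 1072) = -3644982 + 2747 = -3642235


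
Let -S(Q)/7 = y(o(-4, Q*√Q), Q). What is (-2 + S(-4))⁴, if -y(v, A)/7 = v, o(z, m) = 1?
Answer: 4879681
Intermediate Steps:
y(v, A) = -7*v
S(Q) = 49 (S(Q) = -(-49) = -7*(-7) = 49)
(-2 + S(-4))⁴ = (-2 + 49)⁴ = 47⁴ = 4879681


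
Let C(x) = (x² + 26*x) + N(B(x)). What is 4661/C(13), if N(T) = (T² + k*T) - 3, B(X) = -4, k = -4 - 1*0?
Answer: 4661/536 ≈ 8.6959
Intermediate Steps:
k = -4 (k = -4 + 0 = -4)
N(T) = -3 + T² - 4*T (N(T) = (T² - 4*T) - 3 = -3 + T² - 4*T)
C(x) = 29 + x² + 26*x (C(x) = (x² + 26*x) + (-3 + (-4)² - 4*(-4)) = (x² + 26*x) + (-3 + 16 + 16) = (x² + 26*x) + 29 = 29 + x² + 26*x)
4661/C(13) = 4661/(29 + 13² + 26*13) = 4661/(29 + 169 + 338) = 4661/536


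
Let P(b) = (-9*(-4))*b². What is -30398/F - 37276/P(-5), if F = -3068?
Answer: -10875571/345150 ≈ -31.510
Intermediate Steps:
P(b) = 36*b²
-30398/F - 37276/P(-5) = -30398/(-3068) - 37276/(36*(-5)²) = -30398*(-1/3068) - 37276/(36*25) = 15199/1534 - 37276/900 = 15199/1534 - 37276*1/900 = 15199/1534 - 9319/225 = -10875571/345150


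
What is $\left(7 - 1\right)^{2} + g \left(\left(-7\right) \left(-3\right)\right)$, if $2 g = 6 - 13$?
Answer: $- \frac{75}{2} \approx -37.5$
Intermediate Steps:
$g = - \frac{7}{2}$ ($g = \frac{6 - 13}{2} = \frac{1}{2} \left(-7\right) = - \frac{7}{2} \approx -3.5$)
$\left(7 - 1\right)^{2} + g \left(\left(-7\right) \left(-3\right)\right) = \left(7 - 1\right)^{2} - \frac{7 \left(\left(-7\right) \left(-3\right)\right)}{2} = 6^{2} - \frac{147}{2} = 36 - \frac{147}{2} = - \frac{75}{2}$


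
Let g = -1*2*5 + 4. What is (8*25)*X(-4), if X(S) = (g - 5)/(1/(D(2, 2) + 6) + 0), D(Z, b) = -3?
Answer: -6600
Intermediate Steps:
g = -6 (g = -2*5 + 4 = -10 + 4 = -6)
X(S) = -33 (X(S) = (-6 - 5)/(1/(-3 + 6) + 0) = -11/(1/3 + 0) = -11/(⅓ + 0) = -11/⅓ = -11*3 = -33)
(8*25)*X(-4) = (8*25)*(-33) = 200*(-33) = -6600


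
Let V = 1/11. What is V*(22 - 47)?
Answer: -25/11 ≈ -2.2727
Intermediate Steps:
V = 1/11 ≈ 0.090909
V*(22 - 47) = (22 - 47)/11 = (1/11)*(-25) = -25/11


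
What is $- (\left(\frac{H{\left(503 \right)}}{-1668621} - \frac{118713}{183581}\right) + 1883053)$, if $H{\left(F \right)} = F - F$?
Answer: $- \frac{345692634080}{183581} \approx -1.8831 \cdot 10^{6}$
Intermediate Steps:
$H{\left(F \right)} = 0$
$- (\left(\frac{H{\left(503 \right)}}{-1668621} - \frac{118713}{183581}\right) + 1883053) = - (\left(\frac{0}{-1668621} - \frac{118713}{183581}\right) + 1883053) = - (\left(0 \left(- \frac{1}{1668621}\right) - \frac{118713}{183581}\right) + 1883053) = - (\left(0 - \frac{118713}{183581}\right) + 1883053) = - (- \frac{118713}{183581} + 1883053) = \left(-1\right) \frac{345692634080}{183581} = - \frac{345692634080}{183581}$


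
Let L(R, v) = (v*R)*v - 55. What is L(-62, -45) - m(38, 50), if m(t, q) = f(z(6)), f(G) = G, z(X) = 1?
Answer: -125606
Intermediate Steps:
m(t, q) = 1
L(R, v) = -55 + R*v² (L(R, v) = (R*v)*v - 55 = R*v² - 55 = -55 + R*v²)
L(-62, -45) - m(38, 50) = (-55 - 62*(-45)²) - 1*1 = (-55 - 62*2025) - 1 = (-55 - 125550) - 1 = -125605 - 1 = -125606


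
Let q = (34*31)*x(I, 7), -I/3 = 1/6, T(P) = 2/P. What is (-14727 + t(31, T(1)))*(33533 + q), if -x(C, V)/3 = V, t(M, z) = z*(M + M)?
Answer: -166459597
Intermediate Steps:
I = -1/2 (I = -3/6 = -3*1/6 = -1/2 ≈ -0.50000)
t(M, z) = 2*M*z (t(M, z) = z*(2*M) = 2*M*z)
x(C, V) = -3*V
q = -22134 (q = (34*31)*(-3*7) = 1054*(-21) = -22134)
(-14727 + t(31, T(1)))*(33533 + q) = (-14727 + 2*31*(2/1))*(33533 - 22134) = (-14727 + 2*31*(2*1))*11399 = (-14727 + 2*31*2)*11399 = (-14727 + 124)*11399 = -14603*11399 = -166459597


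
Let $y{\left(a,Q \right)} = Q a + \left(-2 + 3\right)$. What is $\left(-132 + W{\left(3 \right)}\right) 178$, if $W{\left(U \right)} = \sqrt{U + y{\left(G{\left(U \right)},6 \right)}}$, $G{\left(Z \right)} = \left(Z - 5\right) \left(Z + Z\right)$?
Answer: $-23496 + 356 i \sqrt{17} \approx -23496.0 + 1467.8 i$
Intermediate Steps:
$G{\left(Z \right)} = 2 Z \left(-5 + Z\right)$ ($G{\left(Z \right)} = \left(-5 + Z\right) 2 Z = 2 Z \left(-5 + Z\right)$)
$y{\left(a,Q \right)} = 1 + Q a$ ($y{\left(a,Q \right)} = Q a + 1 = 1 + Q a$)
$W{\left(U \right)} = \sqrt{1 + U + 12 U \left(-5 + U\right)}$ ($W{\left(U \right)} = \sqrt{U + \left(1 + 6 \cdot 2 U \left(-5 + U\right)\right)} = \sqrt{U + \left(1 + 12 U \left(-5 + U\right)\right)} = \sqrt{1 + U + 12 U \left(-5 + U\right)}$)
$\left(-132 + W{\left(3 \right)}\right) 178 = \left(-132 + \sqrt{1 + 3 + 12 \cdot 3 \left(-5 + 3\right)}\right) 178 = \left(-132 + \sqrt{1 + 3 + 12 \cdot 3 \left(-2\right)}\right) 178 = \left(-132 + \sqrt{1 + 3 - 72}\right) 178 = \left(-132 + \sqrt{-68}\right) 178 = \left(-132 + 2 i \sqrt{17}\right) 178 = -23496 + 356 i \sqrt{17}$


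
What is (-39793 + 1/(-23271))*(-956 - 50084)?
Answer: 47264209020160/23271 ≈ 2.0310e+9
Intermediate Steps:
(-39793 + 1/(-23271))*(-956 - 50084) = (-39793 - 1/23271)*(-51040) = -926022904/23271*(-51040) = 47264209020160/23271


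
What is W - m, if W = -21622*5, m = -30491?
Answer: -77619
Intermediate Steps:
W = -108110
W - m = -108110 - 1*(-30491) = -108110 + 30491 = -77619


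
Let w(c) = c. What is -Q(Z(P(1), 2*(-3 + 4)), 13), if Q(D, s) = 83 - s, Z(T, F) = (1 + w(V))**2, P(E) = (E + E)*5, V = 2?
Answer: -70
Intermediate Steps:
P(E) = 10*E (P(E) = (2*E)*5 = 10*E)
Z(T, F) = 9 (Z(T, F) = (1 + 2)**2 = 3**2 = 9)
-Q(Z(P(1), 2*(-3 + 4)), 13) = -(83 - 1*13) = -(83 - 13) = -1*70 = -70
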